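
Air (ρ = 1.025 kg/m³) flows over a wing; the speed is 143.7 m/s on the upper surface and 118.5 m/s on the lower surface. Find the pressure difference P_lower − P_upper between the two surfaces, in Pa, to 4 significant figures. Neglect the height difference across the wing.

ΔP ≈ 3386 Pa

With negligible Δh, P + ½ρv² is constant, so P_low − P_up = ½ρ(v_up² − v_low²).
ΔP = ½·1.025·(143.7² − 118.5²) = 3386 Pa.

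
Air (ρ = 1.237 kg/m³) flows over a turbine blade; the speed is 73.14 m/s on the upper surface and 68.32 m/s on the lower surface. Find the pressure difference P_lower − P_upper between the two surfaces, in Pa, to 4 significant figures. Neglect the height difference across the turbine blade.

ΔP ≈ 421.7 Pa

The pressure is lower where the speed is higher: ΔP = ½ρ(v_up² − v_low²).
ΔP = ½·1.237·(73.14² − 68.32²) = 421.7 Pa.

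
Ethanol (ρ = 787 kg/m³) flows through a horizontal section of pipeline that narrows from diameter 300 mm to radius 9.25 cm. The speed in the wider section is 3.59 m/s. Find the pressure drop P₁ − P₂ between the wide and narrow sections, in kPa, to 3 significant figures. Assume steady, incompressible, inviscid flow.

The volume flow rate is constant, so v₂ = (A₁/A₂)v₁ = (707/269)·3.59 = 9.44 m/s.
Bernoulli (h₁ = h₂): P₁ − P₂ = ½ρ(v₂² − v₁²).
P₁ − P₂ = ½·787·(9.44² − 3.59²) = ½·787·76.2 = 30000 Pa.

ΔP = 30.0 kPa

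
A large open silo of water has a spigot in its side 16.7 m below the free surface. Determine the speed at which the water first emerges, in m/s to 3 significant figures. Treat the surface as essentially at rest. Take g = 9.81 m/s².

v ≈ 18.1 m/s

Bernoulli from surface to hole (P equal, v_surface ≈ 0): v = √(2gh) = √(2×9.81×16.7) = 18.1 m/s.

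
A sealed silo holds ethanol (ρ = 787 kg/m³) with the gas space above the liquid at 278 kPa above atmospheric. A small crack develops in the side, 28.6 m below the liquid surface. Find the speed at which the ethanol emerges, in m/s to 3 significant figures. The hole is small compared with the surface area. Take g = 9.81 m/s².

Take point 1 at the surface (v₁ ≈ 0) and point 2 at the hole (at atmospheric pressure). Bernoulli: P₁ + ρg h = P_atm + ½ρv₂².
With P₁ − P_atm = 278000 Pa, v₂ = √(2gh + 2ΔP/ρ) = √(2·9.81·28.6 + 2·278000/787) = 35.6 m/s.

v ≈ 35.6 m/s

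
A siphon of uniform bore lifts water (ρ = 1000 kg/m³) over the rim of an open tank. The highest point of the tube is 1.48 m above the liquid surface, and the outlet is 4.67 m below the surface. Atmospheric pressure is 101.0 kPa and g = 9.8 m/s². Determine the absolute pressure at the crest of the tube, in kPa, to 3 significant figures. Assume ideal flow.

P_top = 40.7 kPa

Bernoulli surface→outlet gives ½v² = g·h_out, so v = √(2·9.8·4.67) = 9.57 m/s.
With constant cross-section the crest speed equals v; applying Bernoulli from the surface up to the crest, P_top = P_atm − ½ρv² − ρg·h_top.
P_top = 101000 − ½·1000·9.57² − 1000·9.8·1.48 = 40700 Pa.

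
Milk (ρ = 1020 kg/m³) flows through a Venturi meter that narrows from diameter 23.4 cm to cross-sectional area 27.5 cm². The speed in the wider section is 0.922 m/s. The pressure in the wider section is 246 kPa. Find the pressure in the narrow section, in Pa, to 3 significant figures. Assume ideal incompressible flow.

Mass conservation (A₁v₁ = A₂v₂) gives v₂ = 0.922 × 430/27.5 = 14.4 m/s.
Bernoulli (h₁ = h₂): P₁ − P₂ = ½ρ(v₂² − v₁²).
P₂ = P₁ − ½ρ(v₂² − v₁²) = 246000 − ½·1020·(14.4² − 0.922²) = 246000 − 106000 = 140000 Pa.

P₂ ≈ 140000 Pa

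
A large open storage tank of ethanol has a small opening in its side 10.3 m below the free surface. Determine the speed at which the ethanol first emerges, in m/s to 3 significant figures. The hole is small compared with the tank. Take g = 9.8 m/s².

v = 14.2 m/s

The surface is effectively still and both ends are open, so ½v² = gh and v = √(2·9.8·10.3) = 14.2 m/s.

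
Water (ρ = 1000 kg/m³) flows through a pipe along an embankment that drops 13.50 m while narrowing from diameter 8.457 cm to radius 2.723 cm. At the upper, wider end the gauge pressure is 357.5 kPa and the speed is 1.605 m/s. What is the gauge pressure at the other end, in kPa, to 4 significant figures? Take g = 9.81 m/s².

Mass conservation (A₁v₁ = A₂v₂) gives v₂ = 1.605 × 56.17/23.29 = 3.870 m/s.
Applying Bernoulli between the two ends and solving for P₂: P₂ = P₁ + ½ρ(v₁² − v₂²) − ρgΔh.
P₂ = 357500 + ½·1000·(1.605² − 3.870²) − 1000·9.81·(−13.50) = 357500 + (-6202) − (-132400) = 483700 Pa.

P₂ ≈ 483.7 kPa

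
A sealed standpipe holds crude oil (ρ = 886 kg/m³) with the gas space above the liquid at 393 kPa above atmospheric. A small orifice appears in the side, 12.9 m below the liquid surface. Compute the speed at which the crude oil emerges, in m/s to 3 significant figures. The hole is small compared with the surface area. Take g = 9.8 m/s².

Take point 1 at the surface (v₁ ≈ 0) and point 2 at the hole (at atmospheric pressure). Bernoulli: P₁ + ρg h = P_atm + ½ρv₂².
With P₁ − P_atm = 393000 Pa, v₂ = √(2gh + 2ΔP/ρ) = √(2·9.8·12.9 + 2·393000/886) = 33.8 m/s.

33.8 m/s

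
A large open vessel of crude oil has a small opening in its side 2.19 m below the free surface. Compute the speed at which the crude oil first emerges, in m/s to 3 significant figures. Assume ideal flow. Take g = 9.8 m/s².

Bernoulli from surface to hole (P equal, v_surface ≈ 0): v = √(2gh) = √(2×9.8×2.19) = 6.55 m/s.

v ≈ 6.55 m/s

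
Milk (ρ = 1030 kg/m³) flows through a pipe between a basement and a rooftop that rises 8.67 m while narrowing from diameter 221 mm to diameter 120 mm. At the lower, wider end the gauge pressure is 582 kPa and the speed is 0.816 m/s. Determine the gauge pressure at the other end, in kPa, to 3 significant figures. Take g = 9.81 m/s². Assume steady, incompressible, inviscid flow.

Mass conservation (A₁v₁ = A₂v₂) gives v₂ = 0.816 × 384/113 = 2.77 m/s.
Bernoulli: P₁ + ½ρv₁² + ρg h₁ = P₂ + ½ρv₂² + ρg h₂, so P₂ = P₁ + ½ρ(v₁² − v₂²) − ρg(h₂ − h₁).
P₂ = 582000 + ½·1030·(0.816² − 2.77²) − 1030·9.81·(+8.67) = 582000 + (-3600) − (87600) = 491000 Pa.

491 kPa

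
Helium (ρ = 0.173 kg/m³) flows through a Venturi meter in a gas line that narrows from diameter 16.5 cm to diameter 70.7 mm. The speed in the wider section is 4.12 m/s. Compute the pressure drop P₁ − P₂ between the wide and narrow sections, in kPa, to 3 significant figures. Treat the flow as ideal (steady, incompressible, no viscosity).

The volume flow rate is constant, so v₂ = (A₁/A₂)v₁ = (214/39.3)·4.12 = 22.4 m/s.
Bernoulli (h₁ = h₂): P₁ − P₂ = ½ρ(v₂² − v₁²).
P₁ − P₂ = ½·0.173·(22.4² − 4.12²) = ½·0.173·487 = 42.1 Pa.

ΔP ≈ 0.0421 kPa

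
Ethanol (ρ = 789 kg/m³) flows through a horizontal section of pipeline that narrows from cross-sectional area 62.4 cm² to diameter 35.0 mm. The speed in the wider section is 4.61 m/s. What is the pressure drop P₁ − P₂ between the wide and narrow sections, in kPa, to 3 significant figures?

ΔP ≈ 344 kPa

Continuity gives A₁v₁ = A₂v₂, so v₂ = (62.4 cm²)/(9.62 cm²) × 4.61 m/s = 29.9 m/s.
Along the horizontal streamline, P + ½ρv² is constant.
P₁ − P₂ = ½·789·(29.9² − 4.61²) = ½·789·873 = 344000 Pa.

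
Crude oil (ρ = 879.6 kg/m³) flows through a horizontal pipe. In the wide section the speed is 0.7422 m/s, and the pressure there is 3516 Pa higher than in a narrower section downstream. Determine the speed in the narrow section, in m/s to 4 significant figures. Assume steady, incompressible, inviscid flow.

v₂ ≈ 2.923 m/s

Horizontal Bernoulli: P₁ + ½ρv₁² = P₂ + ½ρv₂², so v₂² = v₁² + 2(P₁ − P₂)/ρ.
v₂ = √(0.7422² + 2·3516/879.6) = √(0.5509 + 7.995) = 2.923 m/s.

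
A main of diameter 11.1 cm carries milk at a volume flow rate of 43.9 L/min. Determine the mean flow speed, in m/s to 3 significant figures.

Q = 43.9 L/min = 0.000732 m³/s.
v = Q/A = 0.000732 / 0.00968 = 0.0756 m/s.

0.0756 m/s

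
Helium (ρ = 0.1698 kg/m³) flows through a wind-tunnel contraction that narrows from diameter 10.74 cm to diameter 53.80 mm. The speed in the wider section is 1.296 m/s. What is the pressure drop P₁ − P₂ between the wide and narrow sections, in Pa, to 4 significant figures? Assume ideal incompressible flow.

2.122 Pa

Mass conservation (A₁v₁ = A₂v₂) gives v₂ = 1.296 × 90.59/22.73 = 5.165 m/s.
Bernoulli (h₁ = h₂): P₁ − P₂ = ½ρ(v₂² − v₁²).
P₁ − P₂ = ½·0.1698·(5.165² − 1.296²) = ½·0.1698·24.99 = 2.122 Pa.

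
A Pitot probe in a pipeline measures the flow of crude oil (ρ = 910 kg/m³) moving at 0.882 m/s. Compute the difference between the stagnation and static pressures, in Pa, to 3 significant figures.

ΔP = 354 Pa

The dynamic pressure equals the rise in static pressure at the stagnation point: ΔP = ½ρv².
ΔP = ½·910·0.882² = 354 Pa.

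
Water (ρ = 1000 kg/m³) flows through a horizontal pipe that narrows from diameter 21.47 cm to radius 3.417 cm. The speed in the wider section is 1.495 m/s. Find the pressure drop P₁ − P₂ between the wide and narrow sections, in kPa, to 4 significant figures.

ΔP ≈ 107.7 kPa

By continuity, v₂ = v₁·A₁/A₂ = 1.495·(362.0/36.68) = 14.76 m/s.
Bernoulli (h₁ = h₂): P₁ − P₂ = ½ρ(v₂² − v₁²).
P₁ − P₂ = ½·1000·(14.76² − 1.495²) = ½·1000·215.5 = 107700 Pa.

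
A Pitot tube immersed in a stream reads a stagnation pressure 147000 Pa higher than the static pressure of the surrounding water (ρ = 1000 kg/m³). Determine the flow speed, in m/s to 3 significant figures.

The dynamic pressure equals the rise in static pressure at the stagnation point: ΔP = ½ρv².
v = √(2ΔP/ρ) = √(2·147000/1000) = 17.1 m/s.

17.1 m/s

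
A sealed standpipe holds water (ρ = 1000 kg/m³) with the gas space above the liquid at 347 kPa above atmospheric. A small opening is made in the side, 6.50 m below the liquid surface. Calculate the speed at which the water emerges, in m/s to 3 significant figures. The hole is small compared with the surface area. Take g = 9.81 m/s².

Take point 1 at the surface (v₁ ≈ 0) and point 2 at the hole (at atmospheric pressure). Bernoulli: P₁ + ρg h = P_atm + ½ρv₂².
With P₁ − P_atm = 347000 Pa, v₂ = √(2gh + 2ΔP/ρ) = √(2·9.81·6.50 + 2·347000/1000) = 28.7 m/s.

28.7 m/s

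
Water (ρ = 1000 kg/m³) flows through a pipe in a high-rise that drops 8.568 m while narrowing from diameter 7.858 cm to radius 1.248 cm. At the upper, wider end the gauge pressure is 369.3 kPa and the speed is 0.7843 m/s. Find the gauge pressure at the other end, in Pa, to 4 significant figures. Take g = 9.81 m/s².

By continuity, v₂ = v₁·A₁/A₂ = 0.7843·(48.50/4.893) = 7.774 m/s.
Bernoulli: P₁ + ½ρv₁² + ρg h₁ = P₂ + ½ρv₂² + ρg h₂, so P₂ = P₁ + ½ρ(v₁² − v₂²) − ρg(h₂ − h₁).
P₂ = 369300 + ½·1000·(0.7843² − 7.774²) − 1000·9.81·(−8.568) = 369300 + (-29910) − (-84050) = 423400 Pa.

P₂ ≈ 423400 Pa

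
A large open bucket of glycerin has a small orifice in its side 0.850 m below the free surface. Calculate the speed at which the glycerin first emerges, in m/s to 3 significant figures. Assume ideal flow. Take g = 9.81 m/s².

v = 4.08 m/s

Bernoulli from surface to hole (P equal, v_surface ≈ 0): v = √(2gh) = √(2×9.81×0.850) = 4.08 m/s.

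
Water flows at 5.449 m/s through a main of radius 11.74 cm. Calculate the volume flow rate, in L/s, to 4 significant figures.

Q ≈ 235.9 L/s

Q = A·v = 0.04330 m² × 5.449 m/s = 0.2359 m³/s.
Converting: 0.2359 m³/s × 1000 = 235.9 L/s.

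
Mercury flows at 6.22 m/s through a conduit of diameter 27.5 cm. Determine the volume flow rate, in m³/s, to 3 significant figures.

Q ≈ 0.369 m³/s

Q = A·v = 0.0594 m² × 6.22 m/s = 0.369 m³/s.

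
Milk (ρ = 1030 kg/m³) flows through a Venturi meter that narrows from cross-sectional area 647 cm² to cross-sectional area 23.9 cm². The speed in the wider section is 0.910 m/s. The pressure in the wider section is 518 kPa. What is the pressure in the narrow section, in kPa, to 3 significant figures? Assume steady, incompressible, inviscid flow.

Continuity gives A₁v₁ = A₂v₂, so v₂ = (647 cm²)/(23.9 cm²) × 0.910 m/s = 24.6 m/s.
The pipe is horizontal, so Bernoulli reduces to P₁ + ½ρv₁² = P₂ + ½ρv₂².
P₂ = P₁ − ½ρ(v₂² − v₁²) = 518000 − ½·1030·(24.6² − 0.910²) = 518000 − 312000 = 206000 Pa.

P₂ ≈ 206 kPa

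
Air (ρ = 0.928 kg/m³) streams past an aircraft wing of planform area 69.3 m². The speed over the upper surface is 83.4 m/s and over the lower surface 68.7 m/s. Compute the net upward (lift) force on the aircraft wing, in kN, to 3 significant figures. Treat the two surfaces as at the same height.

With equal heights on the two surfaces, Bernoulli gives P_lower − P_upper = ½ρ(v_upper² − v_lower²).
ΔP = ½·0.928·(83.4² − 68.7²) = 1040 Pa.
Lift = ΔP · A = 1040 × 69.3 = 71900 N.

F = 71.9 kN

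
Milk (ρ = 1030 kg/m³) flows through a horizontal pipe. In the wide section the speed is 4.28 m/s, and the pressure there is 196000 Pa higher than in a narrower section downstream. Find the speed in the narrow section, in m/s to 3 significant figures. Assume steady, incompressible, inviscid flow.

With h₁ = h₂, rearranging Bernoulli gives v₂ = √(v₁² + 2ΔP/ρ).
v₂ = √(4.28² + 2·196000/1030) = √(18.3 + 381) = 20.0 m/s.

v₂ ≈ 20.0 m/s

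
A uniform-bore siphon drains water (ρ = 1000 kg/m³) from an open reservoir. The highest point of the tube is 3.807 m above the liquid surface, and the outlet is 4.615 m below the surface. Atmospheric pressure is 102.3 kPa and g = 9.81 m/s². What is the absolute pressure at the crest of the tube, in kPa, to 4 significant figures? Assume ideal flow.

The outlet speed comes from Torricelli: v = √(2g·4.615) = 9.516 m/s.
The bore is uniform, so the speed at the crest is the same v. Bernoulli surface→crest: P_atm = P_top + ½ρv² + ρg·h_top.
P_top = 102300 − ½·1000·9.516² − 1000·9.81·3.807 = 19680 Pa.

19.68 kPa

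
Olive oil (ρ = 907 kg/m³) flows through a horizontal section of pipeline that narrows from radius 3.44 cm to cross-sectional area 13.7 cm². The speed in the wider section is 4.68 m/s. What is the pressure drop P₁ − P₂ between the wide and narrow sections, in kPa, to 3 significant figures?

By continuity, v₂ = v₁·A₁/A₂ = 4.68·(37.2/13.7) = 12.7 m/s.
Along the horizontal streamline, P + ½ρv² is constant.
P₁ − P₂ = ½·907·(12.7² − 4.68²) = ½·907·139 = 63200 Pa.

ΔP ≈ 63.2 kPa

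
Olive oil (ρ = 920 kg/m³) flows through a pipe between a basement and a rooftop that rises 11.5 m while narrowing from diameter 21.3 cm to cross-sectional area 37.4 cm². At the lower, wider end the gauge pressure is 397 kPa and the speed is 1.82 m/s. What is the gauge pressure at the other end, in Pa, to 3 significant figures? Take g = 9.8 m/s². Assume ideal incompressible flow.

P₂ = 157000 Pa

Mass conservation (A₁v₁ = A₂v₂) gives v₂ = 1.82 × 356/37.4 = 17.3 m/s.
Energy conservation along the streamline gives P₂ = P₁ − ½ρ(v₂² − v₁²) − ρg(h₂ − h₁).
P₂ = 397000 + ½·920·(1.82² − 17.3²) − 920·9.8·(+11.5) = 397000 + (-137000) − (104000) = 157000 Pa.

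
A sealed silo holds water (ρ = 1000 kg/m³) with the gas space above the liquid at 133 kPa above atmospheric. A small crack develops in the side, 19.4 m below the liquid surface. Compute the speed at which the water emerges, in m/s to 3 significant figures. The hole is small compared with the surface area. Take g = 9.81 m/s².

Take point 1 at the surface (v₁ ≈ 0) and point 2 at the hole (at atmospheric pressure). Bernoulli: P₁ + ρg h = P_atm + ½ρv₂².
With P₁ − P_atm = 133000 Pa, v₂ = √(2gh + 2ΔP/ρ) = √(2·9.81·19.4 + 2·133000/1000) = 25.4 m/s.

25.4 m/s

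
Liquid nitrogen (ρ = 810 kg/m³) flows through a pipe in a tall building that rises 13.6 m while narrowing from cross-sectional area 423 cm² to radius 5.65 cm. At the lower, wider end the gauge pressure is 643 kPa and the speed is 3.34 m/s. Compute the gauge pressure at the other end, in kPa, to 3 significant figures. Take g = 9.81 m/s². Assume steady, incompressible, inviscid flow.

Continuity gives A₁v₁ = A₂v₂, so v₂ = (423 cm²)/(100 cm²) × 3.34 m/s = 14.1 m/s.
Applying Bernoulli between the two ends and solving for P₂: P₂ = P₁ + ½ρ(v₁² − v₂²) − ρgΔh.
P₂ = 643000 + ½·810·(3.34² − 14.1²) − 810·9.81·(+13.6) = 643000 + (-75900) − (108000) = 459000 Pa.

459 kPa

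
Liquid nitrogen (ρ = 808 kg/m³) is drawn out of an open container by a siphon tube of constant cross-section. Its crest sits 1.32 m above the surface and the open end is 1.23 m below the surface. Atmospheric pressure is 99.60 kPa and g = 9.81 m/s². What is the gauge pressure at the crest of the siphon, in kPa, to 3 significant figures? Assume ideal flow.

P_gauge = -20.2 kPa

From the surface to the outlet (both open to atmosphere, surface at rest): v = √(2g·h_out) = √(2·9.81·1.23) = 4.91 m/s.
Continuity keeps v the same throughout the tube; from surface to crest, P_atm + 0 = P_top + ½ρv² + ρg·h_top.
P_top = 99600 − ½·808·4.91² − 808·9.81·1.32 = 79400 Pa. So P_gauge = P_top − P_atm = -20200 Pa.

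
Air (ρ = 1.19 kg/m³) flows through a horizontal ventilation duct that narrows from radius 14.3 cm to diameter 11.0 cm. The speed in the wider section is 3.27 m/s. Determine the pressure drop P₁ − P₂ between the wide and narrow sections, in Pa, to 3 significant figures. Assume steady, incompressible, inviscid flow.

ΔP ≈ 284 Pa

By continuity, v₂ = v₁·A₁/A₂ = 3.27·(642/95.0) = 22.1 m/s.
The pipe is horizontal, so Bernoulli reduces to P₁ + ½ρv₁² = P₂ + ½ρv₂².
P₁ − P₂ = ½·1.19·(22.1² − 3.27²) = ½·1.19·478 = 284 Pa.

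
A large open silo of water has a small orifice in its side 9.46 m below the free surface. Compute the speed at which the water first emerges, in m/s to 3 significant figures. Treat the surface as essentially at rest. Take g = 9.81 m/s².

v ≈ 13.6 m/s

Torricelli's result v = √(2gh) gives v = √(2·9.81·9.46) = 13.6 m/s.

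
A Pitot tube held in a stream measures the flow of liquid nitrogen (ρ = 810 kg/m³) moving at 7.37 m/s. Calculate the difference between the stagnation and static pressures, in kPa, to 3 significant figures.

22.0 kPa

Bernoulli between the free stream and the stagnation point: ½ρv² = P_stag − P_static.
ΔP = ½·810·7.37² = 22000 Pa.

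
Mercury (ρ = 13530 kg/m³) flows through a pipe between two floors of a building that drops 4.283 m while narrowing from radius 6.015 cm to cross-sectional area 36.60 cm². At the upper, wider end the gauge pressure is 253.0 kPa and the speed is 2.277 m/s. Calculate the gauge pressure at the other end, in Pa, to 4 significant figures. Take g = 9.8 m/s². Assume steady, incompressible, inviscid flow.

Continuity gives A₁v₁ = A₂v₂, so v₂ = (113.7 cm²)/(36.60 cm²) × 2.277 m/s = 7.071 m/s.
Bernoulli: P₁ + ½ρv₁² + ρg h₁ = P₂ + ½ρv₂² + ρg h₂, so P₂ = P₁ + ½ρ(v₁² − v₂²) − ρg(h₂ − h₁).
P₂ = 253000 + ½·13530·(2.277² − 7.071²) − 13530·9.8·(−4.283) = 253000 + (-303200) − (-567900) = 517700 Pa.

517700 Pa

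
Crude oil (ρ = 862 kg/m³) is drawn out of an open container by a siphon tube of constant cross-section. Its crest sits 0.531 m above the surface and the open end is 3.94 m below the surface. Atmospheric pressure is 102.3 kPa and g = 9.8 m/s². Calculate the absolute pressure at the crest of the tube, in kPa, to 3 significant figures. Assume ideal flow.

P_top = 64.5 kPa

From the surface to the outlet (both open to atmosphere, surface at rest): v = √(2g·h_out) = √(2·9.8·3.94) = 8.79 m/s.
With constant cross-section the crest speed equals v; applying Bernoulli from the surface up to the crest, P_top = P_atm − ½ρv² − ρg·h_top.
P_top = 102300 − ½·862·8.79² − 862·9.8·0.531 = 64500 Pa.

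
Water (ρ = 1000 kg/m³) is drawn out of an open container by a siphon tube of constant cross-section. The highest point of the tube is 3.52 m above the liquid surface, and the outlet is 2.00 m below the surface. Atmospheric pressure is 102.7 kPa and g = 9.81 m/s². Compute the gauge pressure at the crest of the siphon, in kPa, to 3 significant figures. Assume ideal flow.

Bernoulli surface→outlet gives ½v² = g·h_out, so v = √(2·9.81·2.00) = 6.26 m/s.
Continuity keeps v the same throughout the tube; from surface to crest, P_atm + 0 = P_top + ½ρv² + ρg·h_top.
P_top = 102700 − ½·1000·6.26² − 1000·9.81·3.52 = 48500 Pa. So P_gauge = P_top − P_atm = -54200 Pa.

P_gauge = -54.2 kPa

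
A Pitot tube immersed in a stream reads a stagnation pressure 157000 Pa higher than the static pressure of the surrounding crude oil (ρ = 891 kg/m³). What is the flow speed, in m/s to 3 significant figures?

The dynamic pressure equals the rise in static pressure at the stagnation point: ΔP = ½ρv².
v = √(2ΔP/ρ) = √(2·157000/891) = 18.8 m/s.

18.8 m/s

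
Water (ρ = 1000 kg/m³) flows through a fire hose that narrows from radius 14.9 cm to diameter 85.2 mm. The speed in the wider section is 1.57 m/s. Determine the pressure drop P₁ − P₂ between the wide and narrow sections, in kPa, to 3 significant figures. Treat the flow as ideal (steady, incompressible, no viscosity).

By continuity, v₂ = v₁·A₁/A₂ = 1.57·(697/57.0) = 19.2 m/s.
Bernoulli (h₁ = h₂): P₁ − P₂ = ½ρ(v₂² − v₁²).
P₁ − P₂ = ½·1000·(19.2² − 1.57²) = ½·1000·366 = 183000 Pa.

ΔP ≈ 183 kPa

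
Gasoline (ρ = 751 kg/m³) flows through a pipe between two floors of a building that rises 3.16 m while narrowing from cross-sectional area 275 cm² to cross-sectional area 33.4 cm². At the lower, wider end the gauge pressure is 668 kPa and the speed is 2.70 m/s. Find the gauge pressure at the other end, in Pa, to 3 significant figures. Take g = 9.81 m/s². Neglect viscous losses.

Mass conservation (A₁v₁ = A₂v₂) gives v₂ = 2.70 × 275/33.4 = 22.2 m/s.
Bernoulli: P₁ + ½ρv₁² + ρg h₁ = P₂ + ½ρv₂² + ρg h₂, so P₂ = P₁ + ½ρ(v₁² − v₂²) − ρg(h₂ − h₁).
P₂ = 668000 + ½·751·(2.70² − 22.2²) − 751·9.81·(+3.16) = 668000 + (-183000) − (23300) = 462000 Pa.

P₂ ≈ 462000 Pa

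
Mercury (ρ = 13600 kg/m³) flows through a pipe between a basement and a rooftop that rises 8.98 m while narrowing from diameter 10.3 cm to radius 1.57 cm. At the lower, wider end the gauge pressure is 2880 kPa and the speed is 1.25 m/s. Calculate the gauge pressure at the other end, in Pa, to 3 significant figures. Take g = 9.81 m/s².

The volume flow rate is constant, so v₂ = (A₁/A₂)v₁ = (83.3/7.74)·1.25 = 13.5 m/s.
Bernoulli: P₁ + ½ρv₁² + ρg h₁ = P₂ + ½ρv₂² + ρg h₂, so P₂ = P₁ + ½ρ(v₁² − v₂²) − ρg(h₂ − h₁).
P₂ = 2880000 + ½·13600·(1.25² − 13.5²) − 13600·9.81·(+8.98) = 2880000 + (-1220000) − (1200000) = 462000 Pa.

462000 Pa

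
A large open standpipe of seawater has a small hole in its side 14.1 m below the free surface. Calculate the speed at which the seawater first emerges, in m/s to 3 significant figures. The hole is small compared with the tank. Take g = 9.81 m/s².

With the surface at rest and both surface and jet at atmospheric pressure, Bernoulli gives ρg h = ½ρv², so v = √(2gh) = √(2·9.81·14.1) = 16.6 m/s.

16.6 m/s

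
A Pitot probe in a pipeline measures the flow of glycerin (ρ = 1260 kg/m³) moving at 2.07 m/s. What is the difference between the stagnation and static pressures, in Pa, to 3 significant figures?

The dynamic pressure equals the rise in static pressure at the stagnation point: ΔP = ½ρv².
ΔP = ½·1260·2.07² = 2700 Pa.

ΔP ≈ 2700 Pa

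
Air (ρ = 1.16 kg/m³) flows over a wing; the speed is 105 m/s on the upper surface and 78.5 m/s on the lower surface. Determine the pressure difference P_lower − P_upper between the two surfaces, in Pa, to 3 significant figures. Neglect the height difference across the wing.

The pressure is lower where the speed is higher: ΔP = ½ρ(v_up² − v_low²).
ΔP = ½·1.16·(105² − 78.5²) = 2820 Pa.

2820 Pa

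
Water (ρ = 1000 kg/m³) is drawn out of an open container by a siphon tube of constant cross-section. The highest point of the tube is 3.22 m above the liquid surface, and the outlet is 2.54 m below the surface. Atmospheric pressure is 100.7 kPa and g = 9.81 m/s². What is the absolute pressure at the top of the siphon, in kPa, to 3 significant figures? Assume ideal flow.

44.2 kPa

Bernoulli surface→outlet gives ½v² = g·h_out, so v = √(2·9.81·2.54) = 7.06 m/s.
With constant cross-section the crest speed equals v; applying Bernoulli from the surface up to the crest, P_top = P_atm − ½ρv² − ρg·h_top.
P_top = 100700 − ½·1000·7.06² − 1000·9.81·3.22 = 44200 Pa.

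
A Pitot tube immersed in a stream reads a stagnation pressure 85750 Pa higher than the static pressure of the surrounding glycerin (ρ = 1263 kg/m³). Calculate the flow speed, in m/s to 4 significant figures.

v = 11.65 m/s

Bernoulli between the free stream and the stagnation point: ½ρv² = P_stag − P_static.
v = √(2ΔP/ρ) = √(2·85750/1263) = 11.65 m/s.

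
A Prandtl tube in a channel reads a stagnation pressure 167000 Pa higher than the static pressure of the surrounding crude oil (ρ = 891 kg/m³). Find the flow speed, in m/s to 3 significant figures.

The dynamic pressure equals the rise in static pressure at the stagnation point: ΔP = ½ρv².
v = √(2ΔP/ρ) = √(2·167000/891) = 19.4 m/s.

19.4 m/s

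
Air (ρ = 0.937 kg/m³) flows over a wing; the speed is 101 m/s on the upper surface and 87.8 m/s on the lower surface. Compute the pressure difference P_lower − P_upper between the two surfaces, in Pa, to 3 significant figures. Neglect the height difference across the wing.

Bernoulli (same height): P_lower − P_upper = ½ρ(v_upper² − v_lower²).
ΔP = ½·0.937·(101² − 87.8²) = 1170 Pa.

ΔP = 1170 Pa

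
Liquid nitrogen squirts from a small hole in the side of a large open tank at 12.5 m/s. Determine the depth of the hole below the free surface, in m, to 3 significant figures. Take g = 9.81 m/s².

7.96 m

For a small hole in a large open tank, ½v² = gh, giving h = v²/(2g).
h = 12.5²/(2·9.81) = 156/19.62 = 7.96 m.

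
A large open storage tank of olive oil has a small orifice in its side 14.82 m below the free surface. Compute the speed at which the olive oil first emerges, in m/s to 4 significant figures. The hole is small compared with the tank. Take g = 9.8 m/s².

The surface is effectively still and both ends are open, so ½v² = gh and v = √(2·9.8·14.82) = 17.04 m/s.

v = 17.04 m/s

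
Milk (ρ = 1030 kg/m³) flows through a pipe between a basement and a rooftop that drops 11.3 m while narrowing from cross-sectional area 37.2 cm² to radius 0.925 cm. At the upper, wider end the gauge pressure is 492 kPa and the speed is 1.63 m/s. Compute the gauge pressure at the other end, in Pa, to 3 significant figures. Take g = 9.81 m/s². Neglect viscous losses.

345000 Pa

Continuity gives A₁v₁ = A₂v₂, so v₂ = (37.2 cm²)/(2.69 cm²) × 1.63 m/s = 22.6 m/s.
Bernoulli: P₁ + ½ρv₁² + ρg h₁ = P₂ + ½ρv₂² + ρg h₂, so P₂ = P₁ + ½ρ(v₁² − v₂²) − ρg(h₂ − h₁).
P₂ = 492000 + ½·1030·(1.63² − 22.6²) − 1030·9.81·(−11.3) = 492000 + (-261000) − (-114000) = 345000 Pa.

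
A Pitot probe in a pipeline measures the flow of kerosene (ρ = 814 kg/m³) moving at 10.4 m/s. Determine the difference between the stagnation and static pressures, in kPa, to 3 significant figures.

The dynamic pressure equals the rise in static pressure at the stagnation point: ΔP = ½ρv².
ΔP = ½·814·10.4² = 44000 Pa.

ΔP ≈ 44.0 kPa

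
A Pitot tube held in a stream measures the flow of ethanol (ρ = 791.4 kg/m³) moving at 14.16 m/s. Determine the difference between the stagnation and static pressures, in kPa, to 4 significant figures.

ΔP = 79.34 kPa

Bernoulli between the free stream and the stagnation point: ½ρv² = P_stag − P_static.
ΔP = ½·791.4·14.16² = 79340 Pa.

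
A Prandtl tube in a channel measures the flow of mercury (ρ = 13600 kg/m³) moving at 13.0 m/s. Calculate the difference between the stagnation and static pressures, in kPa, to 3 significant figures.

1150 kPa

Bernoulli between the free stream and the stagnation point: ½ρv² = P_stag − P_static.
ΔP = ½·13600·13.0² = 1150000 Pa.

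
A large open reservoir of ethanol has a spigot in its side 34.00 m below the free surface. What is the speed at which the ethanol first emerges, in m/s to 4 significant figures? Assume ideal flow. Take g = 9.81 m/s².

With the surface at rest and both surface and jet at atmospheric pressure, Bernoulli gives ρg h = ½ρv², so v = √(2gh) = √(2·9.81·34.00) = 25.83 m/s.

25.83 m/s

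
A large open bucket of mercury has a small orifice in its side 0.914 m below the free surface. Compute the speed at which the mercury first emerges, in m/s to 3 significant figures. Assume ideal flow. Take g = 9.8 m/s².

v ≈ 4.23 m/s

Bernoulli from surface to hole (P equal, v_surface ≈ 0): v = √(2gh) = √(2×9.8×0.914) = 4.23 m/s.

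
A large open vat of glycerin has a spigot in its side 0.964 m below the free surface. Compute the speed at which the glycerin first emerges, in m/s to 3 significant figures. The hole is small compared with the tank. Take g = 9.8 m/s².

v ≈ 4.35 m/s

The surface is effectively still and both ends are open, so ½v² = gh and v = √(2·9.8·0.964) = 4.35 m/s.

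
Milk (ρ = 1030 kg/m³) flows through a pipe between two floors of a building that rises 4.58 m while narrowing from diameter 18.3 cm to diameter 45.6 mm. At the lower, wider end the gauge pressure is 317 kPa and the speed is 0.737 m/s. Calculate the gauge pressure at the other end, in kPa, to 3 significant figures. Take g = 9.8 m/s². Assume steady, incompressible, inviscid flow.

Continuity gives A₁v₁ = A₂v₂, so v₂ = (263 cm²)/(16.3 cm²) × 0.737 m/s = 11.9 m/s.
Bernoulli: P₁ + ½ρv₁² + ρg h₁ = P₂ + ½ρv₂² + ρg h₂, so P₂ = P₁ + ½ρ(v₁² − v₂²) − ρg(h₂ − h₁).
P₂ = 317000 + ½·1030·(0.737² − 11.9²) − 1030·9.8·(+4.58) = 317000 + (-72300) − (46200) = 198000 Pa.

P₂ ≈ 198 kPa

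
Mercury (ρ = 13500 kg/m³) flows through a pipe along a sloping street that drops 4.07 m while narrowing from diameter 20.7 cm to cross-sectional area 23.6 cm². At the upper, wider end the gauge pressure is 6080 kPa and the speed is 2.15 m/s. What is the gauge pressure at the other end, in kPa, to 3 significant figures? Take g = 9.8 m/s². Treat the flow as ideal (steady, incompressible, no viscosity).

P₂ ≈ 305 kPa

The volume flow rate is constant, so v₂ = (A₁/A₂)v₁ = (337/23.6)·2.15 = 30.7 m/s.
Bernoulli: P₁ + ½ρv₁² + ρg h₁ = P₂ + ½ρv₂² + ρg h₂, so P₂ = P₁ + ½ρ(v₁² − v₂²) − ρg(h₂ − h₁).
P₂ = 6080000 + ½·13500·(2.15² − 30.7²) − 13500·9.8·(−4.07) = 6080000 + (-6310000) − (-538000) = 305000 Pa.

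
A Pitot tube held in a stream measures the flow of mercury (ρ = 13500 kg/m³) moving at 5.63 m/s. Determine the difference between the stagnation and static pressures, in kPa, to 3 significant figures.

214 kPa

Bernoulli between the free stream and the stagnation point: ½ρv² = P_stag − P_static.
ΔP = ½·13500·5.63² = 214000 Pa.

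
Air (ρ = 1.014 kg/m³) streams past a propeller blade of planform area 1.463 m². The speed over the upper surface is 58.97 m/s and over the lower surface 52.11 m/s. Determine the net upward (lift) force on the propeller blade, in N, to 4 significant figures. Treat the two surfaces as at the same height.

F ≈ 565.2 N

The faster flow above has the lower pressure; Bernoulli (same height) gives ΔP = ½ρ(v_up² − v_low²).
ΔP = ½·1.014·(58.97² − 52.11²) = 386.3 Pa.
Lift = ΔP · A = 386.3 × 1.463 = 565.2 N.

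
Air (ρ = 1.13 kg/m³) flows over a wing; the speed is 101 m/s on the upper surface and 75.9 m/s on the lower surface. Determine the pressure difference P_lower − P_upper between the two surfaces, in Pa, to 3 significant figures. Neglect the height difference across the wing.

ΔP ≈ 2510 Pa

The pressure is lower where the speed is higher: ΔP = ½ρ(v_up² − v_low²).
ΔP = ½·1.13·(101² − 75.9²) = 2510 Pa.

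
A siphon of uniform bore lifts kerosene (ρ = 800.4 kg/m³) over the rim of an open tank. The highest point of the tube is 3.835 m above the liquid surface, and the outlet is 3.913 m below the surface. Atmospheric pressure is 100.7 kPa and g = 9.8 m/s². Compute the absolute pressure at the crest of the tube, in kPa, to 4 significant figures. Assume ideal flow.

39.93 kPa

From the surface to the outlet (both open to atmosphere, surface at rest): v = √(2g·h_out) = √(2·9.8·3.913) = 8.758 m/s.
With constant cross-section the crest speed equals v; applying Bernoulli from the surface up to the crest, P_top = P_atm − ½ρv² − ρg·h_top.
P_top = 100700 − ½·800.4·8.758² − 800.4·9.8·3.835 = 39930 Pa.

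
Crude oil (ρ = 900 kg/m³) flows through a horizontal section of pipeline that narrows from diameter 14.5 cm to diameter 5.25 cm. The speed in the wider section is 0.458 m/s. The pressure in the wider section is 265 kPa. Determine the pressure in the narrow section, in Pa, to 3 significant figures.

Mass conservation (A₁v₁ = A₂v₂) gives v₂ = 0.458 × 165/21.6 = 3.49 m/s.
The pipe is horizontal, so Bernoulli reduces to P₁ + ½ρv₁² = P₂ + ½ρv₂².
P₂ = P₁ − ½ρ(v₂² − v₁²) = 265000 − ½·900·(3.49² − 0.458²) = 265000 − 5400 = 260000 Pa.

P₂ ≈ 260000 Pa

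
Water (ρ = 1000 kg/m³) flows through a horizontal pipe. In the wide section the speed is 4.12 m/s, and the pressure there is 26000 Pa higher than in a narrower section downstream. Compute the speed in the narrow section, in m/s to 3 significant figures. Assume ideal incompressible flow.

With h₁ = h₂, rearranging Bernoulli gives v₂ = √(v₁² + 2ΔP/ρ).
v₂ = √(4.12² + 2·26000/1000) = √(17.0 + 52.0) = 8.31 m/s.

v₂ ≈ 8.31 m/s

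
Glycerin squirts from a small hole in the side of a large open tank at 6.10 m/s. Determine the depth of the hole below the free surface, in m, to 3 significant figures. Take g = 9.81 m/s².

h ≈ 1.90 m

Torricelli: v = √(2gh), so h = v²/(2g).
h = 6.10²/(2·9.81) = 37.2/19.62 = 1.90 m.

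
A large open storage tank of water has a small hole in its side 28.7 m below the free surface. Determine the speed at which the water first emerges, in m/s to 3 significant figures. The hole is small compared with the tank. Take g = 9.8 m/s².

The surface is effectively still and both ends are open, so ½v² = gh and v = √(2·9.8·28.7) = 23.7 m/s.

v ≈ 23.7 m/s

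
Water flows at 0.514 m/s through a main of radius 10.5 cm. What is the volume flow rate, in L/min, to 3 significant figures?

Q = A·v = 0.0346 m² × 0.514 m/s = 0.0178 m³/s.
Converting: 0.0178 m³/s × 60000 = 1070 L/min.

Q = 1070 L/min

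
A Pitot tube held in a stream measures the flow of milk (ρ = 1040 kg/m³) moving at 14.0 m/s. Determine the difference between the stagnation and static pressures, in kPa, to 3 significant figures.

102 kPa

The dynamic pressure equals the rise in static pressure at the stagnation point: ΔP = ½ρv².
ΔP = ½·1040·14.0² = 102000 Pa.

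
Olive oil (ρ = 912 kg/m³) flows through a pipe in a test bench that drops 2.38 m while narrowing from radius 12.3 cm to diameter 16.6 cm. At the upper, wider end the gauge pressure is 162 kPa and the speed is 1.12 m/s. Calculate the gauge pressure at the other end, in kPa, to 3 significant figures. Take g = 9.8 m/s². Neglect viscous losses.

181 kPa

The volume flow rate is constant, so v₂ = (A₁/A₂)v₁ = (475/216)·1.12 = 2.46 m/s.
Energy conservation along the streamline gives P₂ = P₁ − ½ρ(v₂² − v₁²) − ρg(h₂ − h₁).
P₂ = 162000 + ½·912·(1.12² − 2.46²) − 912·9.8·(−2.38) = 162000 + (-2190) − (-21300) = 181000 Pa.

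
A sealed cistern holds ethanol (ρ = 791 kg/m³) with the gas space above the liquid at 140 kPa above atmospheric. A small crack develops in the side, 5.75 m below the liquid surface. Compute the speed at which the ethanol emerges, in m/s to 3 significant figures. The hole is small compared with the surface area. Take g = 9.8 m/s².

v = 21.6 m/s

Take point 1 at the surface (v₁ ≈ 0) and point 2 at the hole (at atmospheric pressure). Bernoulli: P₁ + ρg h = P_atm + ½ρv₂².
With P₁ − P_atm = 140000 Pa, v₂ = √(2gh + 2ΔP/ρ) = √(2·9.8·5.75 + 2·140000/791) = 21.6 m/s.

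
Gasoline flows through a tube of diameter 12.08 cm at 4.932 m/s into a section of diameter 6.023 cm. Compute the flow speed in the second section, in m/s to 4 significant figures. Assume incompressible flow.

The volume flow rate is constant, so v₂ = (A₁/A₂)v₁ = (114.6/28.49)·4.932 = 19.84 m/s.

v₂ = 19.84 m/s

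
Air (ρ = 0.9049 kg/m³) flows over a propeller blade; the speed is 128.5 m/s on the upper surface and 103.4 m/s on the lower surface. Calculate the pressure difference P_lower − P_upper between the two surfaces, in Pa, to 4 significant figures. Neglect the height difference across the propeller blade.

Bernoulli (same height): P_lower − P_upper = ½ρ(v_upper² − v_lower²).
ΔP = ½·0.9049·(128.5² − 103.4²) = 2634 Pa.

ΔP ≈ 2634 Pa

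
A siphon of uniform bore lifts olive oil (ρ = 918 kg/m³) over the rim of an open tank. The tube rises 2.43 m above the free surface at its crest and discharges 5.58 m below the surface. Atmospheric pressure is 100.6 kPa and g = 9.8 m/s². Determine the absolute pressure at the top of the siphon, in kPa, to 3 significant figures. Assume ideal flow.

Bernoulli surface→outlet gives ½v² = g·h_out, so v = √(2·9.8·5.58) = 10.5 m/s.
With constant cross-section the crest speed equals v; applying Bernoulli from the surface up to the crest, P_top = P_atm − ½ρv² − ρg·h_top.
P_top = 100600 − ½·918·10.5² − 918·9.8·2.43 = 28500 Pa.

P_top = 28.5 kPa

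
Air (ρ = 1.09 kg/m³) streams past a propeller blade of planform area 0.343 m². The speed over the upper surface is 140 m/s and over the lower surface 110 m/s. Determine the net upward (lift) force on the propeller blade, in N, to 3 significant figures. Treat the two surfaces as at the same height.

1400 N

From P + ½ρv² = const at equal height, P_low − P_up = ½ρ(v_up² − v_low²).
ΔP = ½·1.09·(140² − 110²) = 4090 Pa.
Lift = ΔP · A = 4090 × 0.343 = 1400 N.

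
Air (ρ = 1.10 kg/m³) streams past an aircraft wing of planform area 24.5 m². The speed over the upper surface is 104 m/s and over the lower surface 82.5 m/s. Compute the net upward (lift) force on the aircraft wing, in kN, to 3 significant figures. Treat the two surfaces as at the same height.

From P + ½ρv² = const at equal height, P_low − P_up = ½ρ(v_up² − v_low²).
ΔP = ½·1.10·(104² − 82.5²) = 2210 Pa.
Lift = ΔP · A = 2210 × 24.5 = 54000 N.

F = 54.0 kN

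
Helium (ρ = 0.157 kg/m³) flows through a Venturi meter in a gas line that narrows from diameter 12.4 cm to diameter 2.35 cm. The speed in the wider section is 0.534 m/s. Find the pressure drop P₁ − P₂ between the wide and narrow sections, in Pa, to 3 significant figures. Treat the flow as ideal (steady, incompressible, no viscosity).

17.3 Pa

Continuity gives A₁v₁ = A₂v₂, so v₂ = (121 cm²)/(4.34 cm²) × 0.534 m/s = 14.9 m/s.
The pipe is horizontal, so Bernoulli reduces to P₁ + ½ρv₁² = P₂ + ½ρv₂².
P₁ − P₂ = ½·0.157·(14.9² − 0.534²) = ½·0.157·221 = 17.3 Pa.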